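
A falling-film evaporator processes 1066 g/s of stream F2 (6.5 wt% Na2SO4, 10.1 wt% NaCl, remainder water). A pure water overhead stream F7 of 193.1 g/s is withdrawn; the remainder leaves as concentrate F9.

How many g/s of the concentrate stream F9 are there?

872.9 g/s

Concentrate = 1066 − 193.1 = 872.9 g/s.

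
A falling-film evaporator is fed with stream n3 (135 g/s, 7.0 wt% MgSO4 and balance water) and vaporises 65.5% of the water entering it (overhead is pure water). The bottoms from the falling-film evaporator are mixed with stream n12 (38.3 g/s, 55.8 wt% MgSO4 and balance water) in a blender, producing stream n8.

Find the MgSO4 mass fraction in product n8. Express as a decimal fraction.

Vapour removed = 0.655×0.930×135 = 82.235 g/s; concentrate = 52.765 g/s.
MgSO4 reaching the mixer = 9.45 (from concentrate) + 38.3×0.558 = 30.821 g/s.
Product flow = 52.765 + 38.3 = 91.065 g/s; MgSO4 fraction = 0.338.

0.338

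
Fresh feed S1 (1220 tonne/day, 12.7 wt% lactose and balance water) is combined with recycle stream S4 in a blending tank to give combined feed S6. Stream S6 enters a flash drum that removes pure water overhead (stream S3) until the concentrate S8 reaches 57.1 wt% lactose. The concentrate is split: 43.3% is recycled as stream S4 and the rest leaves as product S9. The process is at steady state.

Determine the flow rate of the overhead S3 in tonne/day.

948.7 tonne/day

Overall lactose balance (none leaves overhead): lactose in fresh feed = lactose in product, i.e. 1220×0.127 = (1−0.433)·S8·0.571.
S8 = 154.94/(0.571×0.567) = 478.57 tonne/day.
Recycle S4 = 0.433×478.57 = 207.22 tonne/day.
Combined feed S6 = 1220 + 207.22 = 1427.2 tonne/day.
Overhead S3 = S6 − S8 = 1427.2 − 478.57 = 948.65 tonne/day.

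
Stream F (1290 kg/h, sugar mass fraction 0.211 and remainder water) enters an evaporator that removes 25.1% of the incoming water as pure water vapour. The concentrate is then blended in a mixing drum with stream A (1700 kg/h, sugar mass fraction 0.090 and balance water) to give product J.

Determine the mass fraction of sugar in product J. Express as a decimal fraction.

Vapour removed = 0.251×0.789×1290 = 255.47 kg/h; concentrate = 1034.5 kg/h.
sugar reaching the mixer = 272.19 (from concentrate) + 1700×0.090 = 425.19 kg/h.
Product flow = 1034.5 + 1700 = 2734.5 kg/h; sugar fraction = 0.155.

0.155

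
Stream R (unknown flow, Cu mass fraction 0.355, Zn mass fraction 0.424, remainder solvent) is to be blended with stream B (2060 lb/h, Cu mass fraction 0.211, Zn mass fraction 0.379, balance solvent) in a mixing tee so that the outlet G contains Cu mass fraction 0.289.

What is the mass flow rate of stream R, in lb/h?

2435 lb/h

Let R be the unknown flow. Total out = 2060 + R.
Cu balance: 434.66 + 0.355·R = 0.289·(2060 + R)
(0.355 − 0.289)·R = 0.289×2060 − 434.66 = 160.68
R = 160.68 / 0.066 = 2434.5 lb/h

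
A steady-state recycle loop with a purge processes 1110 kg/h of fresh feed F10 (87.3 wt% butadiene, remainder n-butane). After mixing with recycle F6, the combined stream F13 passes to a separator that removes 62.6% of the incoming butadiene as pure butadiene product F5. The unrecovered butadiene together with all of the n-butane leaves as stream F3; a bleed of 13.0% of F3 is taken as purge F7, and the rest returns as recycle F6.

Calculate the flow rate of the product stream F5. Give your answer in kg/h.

butadiene in F13: m_A = 1110×0.873 + (1−0.130)·(1−0.626)·m_A, so m_A = 969.03/0.6746 = 1436.4 kg/h.
Product F5 = 0.626×1436.4 = 899.19 kg/h.

899.2 kg/h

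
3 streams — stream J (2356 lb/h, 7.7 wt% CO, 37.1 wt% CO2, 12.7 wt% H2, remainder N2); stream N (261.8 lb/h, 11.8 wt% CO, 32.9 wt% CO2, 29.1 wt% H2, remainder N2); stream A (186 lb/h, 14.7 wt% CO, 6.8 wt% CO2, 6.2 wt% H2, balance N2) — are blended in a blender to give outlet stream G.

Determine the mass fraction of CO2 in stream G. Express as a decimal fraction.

Total flow out = 2356 + 261.8 + 186 = 2803.8 lb/h.
CO2 in = 2356×0.371 + 261.8×0.329 + 186×0.068 = 972.86 lb/h.
CO2 mass fraction in G = 972.86/2803.8 = 0.347.

0.347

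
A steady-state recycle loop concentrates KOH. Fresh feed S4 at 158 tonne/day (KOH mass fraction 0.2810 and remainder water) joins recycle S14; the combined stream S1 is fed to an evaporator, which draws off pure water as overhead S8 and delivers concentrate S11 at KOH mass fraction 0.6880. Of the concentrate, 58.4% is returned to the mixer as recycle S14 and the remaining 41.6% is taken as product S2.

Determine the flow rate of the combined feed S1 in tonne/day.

Overall KOH balance (none leaves overhead): KOH in fresh feed = KOH in product, i.e. 158×0.281 = (1−0.584)·S11·0.688.
S11 = 44.398/(0.688×0.416) = 155.12 tonne/day.
Recycle S14 = 0.584×155.12 = 90.593 tonne/day.
Combined feed S1 = 158 + 90.593 = 248.59 tonne/day.

248.6 tonne/day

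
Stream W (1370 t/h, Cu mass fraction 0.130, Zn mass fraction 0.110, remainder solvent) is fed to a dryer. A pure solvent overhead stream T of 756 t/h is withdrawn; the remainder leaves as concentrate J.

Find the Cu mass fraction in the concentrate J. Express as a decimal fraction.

0.290

Cu is not removed: 1370×0.130 = 178.1 t/h of Cu enters J.
Concentrate = 1370 − 756 = 614 t/h.
Mass fraction = 178.1/614 = 0.290.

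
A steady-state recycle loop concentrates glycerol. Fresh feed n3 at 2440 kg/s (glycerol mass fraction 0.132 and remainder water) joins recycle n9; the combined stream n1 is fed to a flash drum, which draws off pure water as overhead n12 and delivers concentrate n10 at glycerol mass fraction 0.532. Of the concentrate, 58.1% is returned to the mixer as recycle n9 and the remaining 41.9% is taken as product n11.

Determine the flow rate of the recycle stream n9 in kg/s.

839.5 kg/s

Overall glycerol balance (none leaves overhead): glycerol in fresh feed = glycerol in product, i.e. 2440×0.132 = (1−0.581)·n10·0.532.
n10 = 322.08/(0.532×0.419) = 1444.9 kg/s.
Recycle n9 = 0.581×1444.9 = 839.49 kg/s.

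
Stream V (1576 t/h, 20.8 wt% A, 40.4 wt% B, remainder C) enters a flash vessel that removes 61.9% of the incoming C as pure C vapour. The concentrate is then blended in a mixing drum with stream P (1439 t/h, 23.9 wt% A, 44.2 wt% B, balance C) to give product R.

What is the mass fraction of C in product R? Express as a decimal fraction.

Vapour removed = 0.619×0.388×1576 = 378.51 t/h; concentrate = 1197.5 t/h.
C reaching the mixer = 232.98 (from concentrate) + 1439×0.319 = 692.02 t/h.
Product flow = 1197.5 + 1439 = 2636.5 t/h; C fraction = 0.262.

0.262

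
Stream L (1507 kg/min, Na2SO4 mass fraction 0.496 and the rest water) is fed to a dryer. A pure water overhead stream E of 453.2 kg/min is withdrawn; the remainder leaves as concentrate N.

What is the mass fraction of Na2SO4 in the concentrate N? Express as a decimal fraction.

0.709

Na2SO4 is not removed: 1507×0.496 = 747.47 kg/min of Na2SO4 enters N.
Concentrate = 1507 − 453.2 = 1053.8 kg/min.
Mass fraction = 747.47/1053.8 = 0.709.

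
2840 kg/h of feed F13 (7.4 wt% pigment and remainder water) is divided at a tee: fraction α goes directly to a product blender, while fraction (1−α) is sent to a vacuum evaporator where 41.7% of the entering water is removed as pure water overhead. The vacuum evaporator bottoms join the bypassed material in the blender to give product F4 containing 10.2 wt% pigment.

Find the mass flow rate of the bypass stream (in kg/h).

821 kg/h

All 2840×0.074 = 210.16 kg/h of pigment reaches F4, so F4 = 210.16/0.102 = 2060.4 kg/h and vapour = 779.61 kg/h.
The evaporator receives (1−α)·2840 of feed at 0.926 water and removes 0.417 of that water:
0.417×0.926×(1−α)×2840 = 779.61
(1−α) = 779.61/1096.6 = 0.7109;  α = 0.2891.
Bypass flow = 0.2891×2840 = 821.03 kg/h.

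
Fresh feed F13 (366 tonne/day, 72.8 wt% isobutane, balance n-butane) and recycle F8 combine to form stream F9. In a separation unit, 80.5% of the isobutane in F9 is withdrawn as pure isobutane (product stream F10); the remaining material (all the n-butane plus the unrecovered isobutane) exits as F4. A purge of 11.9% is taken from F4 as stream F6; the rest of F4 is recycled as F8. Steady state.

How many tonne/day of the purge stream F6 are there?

n-butane enters only via F13 and leaves only via the purge: 366×0.272 = 0.119×(n-butane in F4), and the separation unit passes all n-butane, so n-butane in F9 = n-butane in F4 = 836.57 tonne/day.
isobutane in F9: m_A = 366×0.728 + (1−0.119)·(1−0.805)·m_A, so m_A = 266.45/0.8282 = 321.72 tonne/day.
F4 = (1−0.805)×321.72 + 836.57 = 899.31 tonne/day.
Purge F6 = 0.119×899.31 = 107.02 tonne/day.

107 tonne/day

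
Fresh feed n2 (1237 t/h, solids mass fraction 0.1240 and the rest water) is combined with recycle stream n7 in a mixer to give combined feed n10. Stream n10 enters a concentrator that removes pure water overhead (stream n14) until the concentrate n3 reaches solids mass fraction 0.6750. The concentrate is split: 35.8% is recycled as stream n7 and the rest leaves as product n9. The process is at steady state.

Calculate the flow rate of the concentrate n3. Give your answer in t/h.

354 t/h

Overall solids balance (none leaves overhead): solids in fresh feed = solids in product, i.e. 1237×0.124 = (1−0.358)·n3·0.675.
n3 = 153.39/(0.675×0.642) = 353.96 t/h.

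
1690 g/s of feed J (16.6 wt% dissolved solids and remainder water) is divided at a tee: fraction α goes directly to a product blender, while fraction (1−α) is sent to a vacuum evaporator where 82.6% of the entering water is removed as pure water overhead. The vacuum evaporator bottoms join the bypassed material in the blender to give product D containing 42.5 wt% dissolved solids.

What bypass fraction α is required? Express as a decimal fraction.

0.115

All 1690×0.166 = 280.54 g/s of dissolved solids reaches D, so D = 280.54/0.425 = 660.09 g/s and vapour = 1029.9 g/s.
The evaporator receives (1−α)·1690 of feed at 0.834 water and removes 0.826 of that water:
0.826×0.834×(1−α)×1690 = 1029.9
(1−α) = 1029.9/1164.2 = 0.8846;  α = 0.1154.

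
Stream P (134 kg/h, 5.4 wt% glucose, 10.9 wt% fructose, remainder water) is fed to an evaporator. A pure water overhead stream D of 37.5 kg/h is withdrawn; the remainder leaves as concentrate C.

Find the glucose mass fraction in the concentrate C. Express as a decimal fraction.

0.075

glucose is not removed: 134×0.054 = 7.236 kg/h of glucose enters C.
Concentrate = 134 − 37.5 = 96.5 kg/h.
Mass fraction = 7.236/96.5 = 0.075.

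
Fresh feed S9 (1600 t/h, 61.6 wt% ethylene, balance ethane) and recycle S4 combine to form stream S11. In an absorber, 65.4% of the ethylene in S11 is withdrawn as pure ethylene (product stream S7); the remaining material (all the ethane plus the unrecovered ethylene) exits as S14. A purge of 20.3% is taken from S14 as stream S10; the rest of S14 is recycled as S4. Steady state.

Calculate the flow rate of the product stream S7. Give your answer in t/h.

ethylene in S11: m_A = 1600×0.616 + (1−0.203)·(1−0.654)·m_A, so m_A = 985.6/0.7242 = 1360.9 t/h.
Product S7 = 0.654×1360.9 = 890.01 t/h.

890 t/h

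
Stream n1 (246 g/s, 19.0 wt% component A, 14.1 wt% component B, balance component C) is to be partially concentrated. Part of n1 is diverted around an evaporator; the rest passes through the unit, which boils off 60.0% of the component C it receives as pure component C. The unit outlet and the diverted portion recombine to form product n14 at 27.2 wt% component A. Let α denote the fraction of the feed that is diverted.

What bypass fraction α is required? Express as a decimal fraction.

0.249

All 246×0.190 = 46.74 g/s of component A reaches n14, so n14 = 46.74/0.272 = 171.84 g/s and vapour = 74.162 g/s.
The evaporator receives (1−α)·246 of feed at 0.669 component C and removes 0.600 of that component C:
0.600×0.669×(1−α)×246 = 74.162
(1−α) = 74.162/98.744 = 0.7510;  α = 0.2490.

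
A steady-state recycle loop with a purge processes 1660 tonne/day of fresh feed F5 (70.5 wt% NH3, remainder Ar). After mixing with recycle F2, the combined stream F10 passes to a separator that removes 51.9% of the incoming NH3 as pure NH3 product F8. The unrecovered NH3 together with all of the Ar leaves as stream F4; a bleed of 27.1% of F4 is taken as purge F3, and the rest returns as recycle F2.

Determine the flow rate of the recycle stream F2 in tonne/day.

1949 tonne/day

Ar enters only via F5 and leaves only via the purge: 1660×0.295 = 0.271×(Ar in F4), and the separator passes all Ar, so Ar in F10 = Ar in F4 = 1807 tonne/day.
NH3 in F10: m_A = 1660×0.705 + (1−0.271)·(1−0.519)·m_A, so m_A = 1170.3/0.6494 = 1802.3 tonne/day.
F4 = (1−0.519)×1802.3 + 1807 = 2673.9 tonne/day.
Recycle F2 = (1−0.271)×2673.9 = 1949.3 tonne/day.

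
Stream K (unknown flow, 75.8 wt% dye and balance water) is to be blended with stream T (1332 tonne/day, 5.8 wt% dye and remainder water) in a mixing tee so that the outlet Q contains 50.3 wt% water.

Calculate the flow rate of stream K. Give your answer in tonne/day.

Let K be the unknown flow. Total out = 1332 + K.
water balance: 1254.7 + 0.242·K = 0.503·(1332 + K)
(0.242 − 0.503)·K = 0.503×1332 − 1254.7 = -584.75
K = -584.75 / -0.261 = 2240.4 tonne/day

2240 tonne/day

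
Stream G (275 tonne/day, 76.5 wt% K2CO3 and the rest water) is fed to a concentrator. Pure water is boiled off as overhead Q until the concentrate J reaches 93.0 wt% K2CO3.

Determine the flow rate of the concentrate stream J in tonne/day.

K2CO3 is conserved: 275×0.765 = 210.38 tonne/day all reports to the concentrate.
Concentrate = 210.38/(target fraction) = 226.21 tonne/day.

226.2 tonne/day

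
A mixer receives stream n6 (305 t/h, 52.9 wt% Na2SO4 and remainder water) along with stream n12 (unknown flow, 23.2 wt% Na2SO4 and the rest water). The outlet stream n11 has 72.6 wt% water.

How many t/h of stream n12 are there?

Let n12 be the unknown flow. Total out = 305 + n12.
water balance: 143.66 + 0.768·n12 = 0.726·(305 + n12)
(0.768 − 0.726)·n12 = 0.726×305 − 143.66 = 77.775
n12 = 77.775 / 0.042 = 1851.8 t/h

1852 t/h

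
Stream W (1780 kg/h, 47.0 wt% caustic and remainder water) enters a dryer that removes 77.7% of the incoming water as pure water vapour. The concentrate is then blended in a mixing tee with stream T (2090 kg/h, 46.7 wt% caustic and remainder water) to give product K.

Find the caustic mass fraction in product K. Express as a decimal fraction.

Vapour removed = 0.777×0.530×1780 = 733.02 kg/h; concentrate = 1047 kg/h.
caustic reaching the mixer = 836.6 (from concentrate) + 2090×0.467 = 1812.6 kg/h.
Product flow = 1047 + 2090 = 3137 kg/h; caustic fraction = 0.578.

0.578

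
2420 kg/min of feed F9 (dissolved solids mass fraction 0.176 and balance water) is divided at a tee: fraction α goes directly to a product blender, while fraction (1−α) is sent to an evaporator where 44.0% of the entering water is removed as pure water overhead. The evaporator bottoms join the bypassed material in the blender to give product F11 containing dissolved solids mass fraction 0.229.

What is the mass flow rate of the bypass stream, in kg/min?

All 2420×0.176 = 425.92 kg/min of dissolved solids reaches F11, so F11 = 425.92/0.229 = 1859.9 kg/min and vapour = 560.09 kg/min.
The evaporator receives (1−α)·2420 of feed at 0.824 water and removes 0.440 of that water:
0.440×0.824×(1−α)×2420 = 560.09
(1−α) = 560.09/877.4 = 0.6384;  α = 0.3616.
Bypass flow = 0.3616×2420 = 875.19 kg/min.

875.2 kg/min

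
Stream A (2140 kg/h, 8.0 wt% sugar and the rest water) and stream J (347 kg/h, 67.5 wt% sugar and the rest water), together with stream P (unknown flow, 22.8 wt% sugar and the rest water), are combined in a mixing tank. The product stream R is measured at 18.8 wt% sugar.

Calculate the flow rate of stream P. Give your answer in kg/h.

1553 kg/h

Let P be the unknown flow. Total out = 2487 + P.
sugar balance: 405.43 + 0.228·P = 0.188·(2487 + P)
(0.228 − 0.188)·P = 0.188×2487 − 405.43 = 62.131
P = 62.131 / 0.040 = 1553.3 kg/h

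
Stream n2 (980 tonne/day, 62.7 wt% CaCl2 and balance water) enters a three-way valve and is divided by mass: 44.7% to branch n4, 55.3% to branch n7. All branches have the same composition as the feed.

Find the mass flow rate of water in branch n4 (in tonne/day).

Branch n4 total = 0.447×980 = 438.06 tonne/day.
water in n4 = 0.373×438.06 = 163.4 tonne/day.

163.4 tonne/day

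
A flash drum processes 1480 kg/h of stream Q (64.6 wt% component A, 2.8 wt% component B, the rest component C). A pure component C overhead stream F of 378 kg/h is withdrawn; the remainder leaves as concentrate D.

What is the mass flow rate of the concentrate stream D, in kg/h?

1102 kg/h

Concentrate = 1480 − 378 = 1102 kg/h.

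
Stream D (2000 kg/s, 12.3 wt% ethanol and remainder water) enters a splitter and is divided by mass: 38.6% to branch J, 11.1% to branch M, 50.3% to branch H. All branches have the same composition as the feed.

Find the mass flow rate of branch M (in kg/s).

Branch M flow = 0.111×2000 = 222 kg/s.

222 kg/s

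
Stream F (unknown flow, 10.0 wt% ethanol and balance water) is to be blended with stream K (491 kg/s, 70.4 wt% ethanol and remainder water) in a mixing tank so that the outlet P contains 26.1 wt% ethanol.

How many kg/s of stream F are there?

1351 kg/s

Let F be the unknown flow. Total out = 491 + F.
ethanol balance: 345.66 + 0.100·F = 0.261·(491 + F)
(0.100 − 0.261)·F = 0.261×491 − 345.66 = -217.51
F = -217.51 / -0.161 = 1351 kg/s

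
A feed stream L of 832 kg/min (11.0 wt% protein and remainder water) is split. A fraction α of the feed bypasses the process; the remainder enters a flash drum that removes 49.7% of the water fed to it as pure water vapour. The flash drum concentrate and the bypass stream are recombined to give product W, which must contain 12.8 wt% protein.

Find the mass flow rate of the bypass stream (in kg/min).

567.5 kg/min

All 832×0.110 = 91.52 kg/min of protein reaches W, so W = 91.52/0.128 = 715 kg/min and vapour = 117 kg/min.
The evaporator receives (1−α)·832 of feed at 0.890 water and removes 0.497 of that water:
0.497×0.890×(1−α)×832 = 117
(1−α) = 117/368.02 = 0.3179;  α = 0.6821.
Bypass flow = 0.6821×832 = 567.49 kg/min.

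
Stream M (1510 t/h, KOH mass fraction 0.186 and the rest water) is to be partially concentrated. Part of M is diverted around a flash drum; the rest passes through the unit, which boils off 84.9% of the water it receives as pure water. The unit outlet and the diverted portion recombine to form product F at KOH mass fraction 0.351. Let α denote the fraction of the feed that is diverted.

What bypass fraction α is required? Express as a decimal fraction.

All 1510×0.186 = 280.86 t/h of KOH reaches F, so F = 280.86/0.351 = 800.17 t/h and vapour = 709.83 t/h.
The evaporator receives (1−α)·1510 of feed at 0.814 water and removes 0.849 of that water:
0.849×0.814×(1−α)×1510 = 709.83
(1−α) = 709.83/1043.5 = 0.6802;  α = 0.3198.

0.320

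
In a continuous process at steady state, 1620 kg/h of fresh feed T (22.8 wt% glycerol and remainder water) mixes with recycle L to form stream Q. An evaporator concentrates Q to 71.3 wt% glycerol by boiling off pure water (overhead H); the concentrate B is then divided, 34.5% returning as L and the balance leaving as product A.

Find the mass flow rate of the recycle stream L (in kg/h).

272.9 kg/h

Overall glycerol balance (none leaves overhead): glycerol in fresh feed = glycerol in product, i.e. 1620×0.228 = (1−0.345)·B·0.713.
B = 369.36/(0.713×0.655) = 790.9 kg/h.
Recycle L = 0.345×790.9 = 272.86 kg/h.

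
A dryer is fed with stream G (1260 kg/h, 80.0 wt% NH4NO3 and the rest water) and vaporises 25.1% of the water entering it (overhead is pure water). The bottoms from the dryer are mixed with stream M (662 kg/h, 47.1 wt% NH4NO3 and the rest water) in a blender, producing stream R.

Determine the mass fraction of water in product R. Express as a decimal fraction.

0.2900

Vapour removed = 0.251×0.200×1260 = 63.252 kg/h; concentrate = 1196.7 kg/h.
water reaching the mixer = 188.75 (from concentrate) + 662×0.529 = 538.95 kg/h.
Product flow = 1196.7 + 662 = 1858.7 kg/h; water fraction = 0.2900.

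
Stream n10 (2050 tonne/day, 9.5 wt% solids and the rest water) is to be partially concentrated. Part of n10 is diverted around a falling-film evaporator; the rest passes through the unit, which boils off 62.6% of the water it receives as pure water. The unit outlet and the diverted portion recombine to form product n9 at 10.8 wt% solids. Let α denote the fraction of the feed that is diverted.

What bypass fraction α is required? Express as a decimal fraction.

All 2050×0.095 = 194.75 tonne/day of solids reaches n9, so n9 = 194.75/0.108 = 1803.2 tonne/day and vapour = 246.76 tonne/day.
The evaporator receives (1−α)·2050 of feed at 0.905 water and removes 0.626 of that water:
0.626×0.905×(1−α)×2050 = 246.76
(1−α) = 246.76/1161.4 = 0.2125;  α = 0.7875.

0.788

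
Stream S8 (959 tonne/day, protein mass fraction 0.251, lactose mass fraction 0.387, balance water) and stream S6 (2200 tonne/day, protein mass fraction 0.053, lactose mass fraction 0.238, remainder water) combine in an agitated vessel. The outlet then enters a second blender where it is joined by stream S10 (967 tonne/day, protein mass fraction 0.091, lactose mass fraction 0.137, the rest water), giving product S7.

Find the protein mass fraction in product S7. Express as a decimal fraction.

Overall, product flow = 4126 tonne/day.
protein in = 959×0.251 + 2200×0.053 + 967×0.091 = 445.31 tonne/day.
protein fraction in S7 = 0.108.

0.108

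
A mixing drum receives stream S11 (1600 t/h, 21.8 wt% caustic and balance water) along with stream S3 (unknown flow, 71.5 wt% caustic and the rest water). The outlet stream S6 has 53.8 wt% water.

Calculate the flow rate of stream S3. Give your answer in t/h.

Let S3 be the unknown flow. Total out = 1600 + S3.
water balance: 1251.2 + 0.285·S3 = 0.538·(1600 + S3)
(0.285 − 0.538)·S3 = 0.538×1600 − 1251.2 = -390.4
S3 = -390.4 / -0.253 = 1543.1 t/h

1543 t/h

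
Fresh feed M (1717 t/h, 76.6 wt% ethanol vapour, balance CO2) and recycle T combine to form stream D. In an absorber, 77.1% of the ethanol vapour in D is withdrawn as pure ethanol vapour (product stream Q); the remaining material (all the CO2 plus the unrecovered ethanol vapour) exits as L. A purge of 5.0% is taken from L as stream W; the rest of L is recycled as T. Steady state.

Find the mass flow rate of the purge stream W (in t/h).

421 t/h

CO2 enters only via M and leaves only via the purge: 1717×0.234 = 0.050×(CO2 in L), and the absorber passes all CO2, so CO2 in D = CO2 in L = 8035.6 t/h.
ethanol vapour in D: m_A = 1717×0.766 + (1−0.050)·(1−0.771)·m_A, so m_A = 1315.2/0.7825 = 1680.9 t/h.
L = (1−0.771)×1680.9 + 8035.6 = 8420.5 t/h.
Purge W = 0.050×8420.5 = 421.02 t/h.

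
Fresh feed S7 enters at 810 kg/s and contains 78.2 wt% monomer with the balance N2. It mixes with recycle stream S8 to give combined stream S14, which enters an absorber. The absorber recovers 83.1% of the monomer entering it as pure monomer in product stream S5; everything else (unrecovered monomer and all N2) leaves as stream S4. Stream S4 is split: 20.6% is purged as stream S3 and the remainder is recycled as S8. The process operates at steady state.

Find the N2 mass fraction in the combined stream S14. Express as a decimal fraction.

N2 enters only via S7 and leaves only via the purge: 810×0.218 = 0.206×(N2 in S4), and the absorber passes all N2, so N2 in S14 = N2 in S4 = 857.18 kg/s.
monomer in S14: m_A = 810×0.782 + (1−0.206)·(1−0.831)·m_A, so m_A = 633.42/0.8658 = 731.59 kg/s.
S14 = 731.59 + 857.18 = 1588.8 kg/s.
N2 fraction in S14 = 857.18/1588.8 = 0.5395.

0.5395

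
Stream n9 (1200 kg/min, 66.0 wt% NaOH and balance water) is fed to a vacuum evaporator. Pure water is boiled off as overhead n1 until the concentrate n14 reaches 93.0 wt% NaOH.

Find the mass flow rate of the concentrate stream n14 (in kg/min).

851.6 kg/min

NaOH is conserved: 1200×0.660 = 792 kg/min all reports to the concentrate.
Concentrate = 792/(target fraction) = 851.61 kg/min.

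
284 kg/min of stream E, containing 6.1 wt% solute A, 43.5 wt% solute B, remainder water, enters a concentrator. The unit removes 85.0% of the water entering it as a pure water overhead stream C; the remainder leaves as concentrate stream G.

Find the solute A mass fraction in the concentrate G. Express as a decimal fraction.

solute A is not removed: 284×0.061 = 17.324 kg/min of solute A enters G.
water entering = 284×0.504 = 143.14 kg/min; overhead removed = 0.850×143.14 = 121.67 kg/min.
Concentrate = 284 − 121.67 = 162.33 kg/min.
Mass fraction = 17.324/162.33 = 0.107.

0.107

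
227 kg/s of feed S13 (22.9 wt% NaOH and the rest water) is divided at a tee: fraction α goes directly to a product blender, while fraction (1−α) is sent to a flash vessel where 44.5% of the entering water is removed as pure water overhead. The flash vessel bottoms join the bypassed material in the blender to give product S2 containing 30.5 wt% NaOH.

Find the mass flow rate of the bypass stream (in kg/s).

62.14 kg/s

All 227×0.229 = 51.983 kg/s of NaOH reaches S2, so S2 = 51.983/0.305 = 170.44 kg/s and vapour = 56.564 kg/s.
The evaporator receives (1−α)·227 of feed at 0.771 water and removes 0.445 of that water:
0.445×0.771×(1−α)×227 = 56.564
(1−α) = 56.564/77.883 = 0.7263;  α = 0.2737.
Bypass flow = 0.2737×227 = 62.136 kg/s.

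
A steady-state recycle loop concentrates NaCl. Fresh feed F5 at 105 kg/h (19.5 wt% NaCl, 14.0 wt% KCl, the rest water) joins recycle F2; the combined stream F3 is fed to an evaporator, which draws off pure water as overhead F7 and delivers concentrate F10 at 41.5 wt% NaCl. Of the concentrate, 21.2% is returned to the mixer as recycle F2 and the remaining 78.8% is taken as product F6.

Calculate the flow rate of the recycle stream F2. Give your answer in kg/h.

Overall NaCl balance (none leaves overhead): NaCl in fresh feed = NaCl in product, i.e. 105×0.195 = (1−0.212)·F10·0.415.
F10 = 20.475/(0.415×0.788) = 62.611 kg/h.
Recycle F2 = 0.212×62.611 = 13.274 kg/h.

13.27 kg/h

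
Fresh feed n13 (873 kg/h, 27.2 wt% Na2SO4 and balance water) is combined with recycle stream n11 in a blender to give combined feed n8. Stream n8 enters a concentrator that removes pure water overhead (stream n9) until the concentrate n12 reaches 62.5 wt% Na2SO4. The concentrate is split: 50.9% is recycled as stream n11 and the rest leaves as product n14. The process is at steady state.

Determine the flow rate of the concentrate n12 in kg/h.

Overall Na2SO4 balance (none leaves overhead): Na2SO4 in fresh feed = Na2SO4 in product, i.e. 873×0.272 = (1−0.509)·n12·0.625.
n12 = 237.46/(0.625×0.491) = 773.79 kg/h.

773.8 kg/h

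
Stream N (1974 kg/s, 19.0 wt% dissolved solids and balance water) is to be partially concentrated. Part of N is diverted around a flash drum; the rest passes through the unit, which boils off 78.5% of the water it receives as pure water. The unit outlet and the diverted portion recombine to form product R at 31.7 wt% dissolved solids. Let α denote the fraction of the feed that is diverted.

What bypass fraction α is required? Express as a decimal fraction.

All 1974×0.190 = 375.06 kg/s of dissolved solids reaches R, so R = 375.06/0.317 = 1183.2 kg/s and vapour = 790.85 kg/s.
The evaporator receives (1−α)·1974 of feed at 0.810 water and removes 0.785 of that water:
0.785×0.810×(1−α)×1974 = 790.85
(1−α) = 790.85/1255.2 = 0.6301;  α = 0.3699.

0.370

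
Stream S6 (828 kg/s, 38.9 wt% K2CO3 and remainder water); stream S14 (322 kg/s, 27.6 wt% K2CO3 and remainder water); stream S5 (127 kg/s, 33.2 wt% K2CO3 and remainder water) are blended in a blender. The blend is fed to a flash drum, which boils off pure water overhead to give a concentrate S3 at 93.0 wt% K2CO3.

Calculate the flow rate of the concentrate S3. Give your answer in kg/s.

K2CO3 entering = 828×0.389 + 322×0.276 + 127×0.332 = 453.13 kg/s.
All K2CO3 reports to S3, so S3 = 453.13/0.930 = 487.23 kg/s.

487.2 kg/s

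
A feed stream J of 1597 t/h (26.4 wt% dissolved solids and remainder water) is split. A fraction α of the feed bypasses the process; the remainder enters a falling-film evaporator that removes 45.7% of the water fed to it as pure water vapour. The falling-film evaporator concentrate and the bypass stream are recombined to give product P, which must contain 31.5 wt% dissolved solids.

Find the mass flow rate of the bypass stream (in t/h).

828.3 t/h

All 1597×0.264 = 421.61 t/h of dissolved solids reaches P, so P = 421.61/0.315 = 1338.4 t/h and vapour = 258.56 t/h.
The evaporator receives (1−α)·1597 of feed at 0.736 water and removes 0.457 of that water:
0.457×0.736×(1−α)×1597 = 258.56
(1−α) = 258.56/537.15 = 0.4814;  α = 0.5186.
Bypass flow = 0.5186×1597 = 828.28 t/h.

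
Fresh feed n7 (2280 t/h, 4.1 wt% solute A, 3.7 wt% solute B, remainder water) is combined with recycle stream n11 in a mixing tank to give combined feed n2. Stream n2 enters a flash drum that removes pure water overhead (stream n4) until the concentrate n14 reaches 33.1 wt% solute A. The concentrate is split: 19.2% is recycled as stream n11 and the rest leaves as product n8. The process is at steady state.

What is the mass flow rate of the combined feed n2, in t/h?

Overall solute A balance (none leaves overhead): solute A in fresh feed = solute A in product, i.e. 2280×0.041 = (1−0.192)·n14·0.331.
n14 = 93.48/(0.331×0.808) = 349.53 t/h.
Recycle n11 = 0.192×349.53 = 67.109 t/h.
Combined feed n2 = 2280 + 67.109 = 2347.1 t/h.

2347 t/h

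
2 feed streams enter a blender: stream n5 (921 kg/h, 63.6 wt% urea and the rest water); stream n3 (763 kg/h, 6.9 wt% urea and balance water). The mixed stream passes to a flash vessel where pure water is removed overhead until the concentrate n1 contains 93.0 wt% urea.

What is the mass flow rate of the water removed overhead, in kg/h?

urea entering = 921×0.636 + 763×0.069 = 638.4 kg/h.
All urea reports to n1, so n1 = 638.4/0.930 = 686.45 kg/h.
Total feed = 1684 kg/h; overhead = 1684 − 686.45 = 997.55 kg/h.

997.5 kg/h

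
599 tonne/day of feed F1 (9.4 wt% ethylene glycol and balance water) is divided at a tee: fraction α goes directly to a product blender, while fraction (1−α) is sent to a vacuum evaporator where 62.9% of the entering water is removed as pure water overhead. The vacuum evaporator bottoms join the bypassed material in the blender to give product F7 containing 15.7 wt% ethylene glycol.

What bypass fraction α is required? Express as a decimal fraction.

All 599×0.094 = 56.306 tonne/day of ethylene glycol reaches F7, so F7 = 56.306/0.157 = 358.64 tonne/day and vapour = 240.36 tonne/day.
The evaporator receives (1−α)·599 of feed at 0.906 water and removes 0.629 of that water:
0.629×0.906×(1−α)×599 = 240.36
(1−α) = 240.36/341.35 = 0.7041;  α = 0.2959.

0.296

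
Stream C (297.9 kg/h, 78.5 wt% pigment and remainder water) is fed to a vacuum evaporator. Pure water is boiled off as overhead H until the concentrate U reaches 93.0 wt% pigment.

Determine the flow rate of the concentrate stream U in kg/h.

pigment is conserved: 297.9×0.785 = 233.85 kg/h all reports to the concentrate.
Concentrate = 233.85/(target fraction) = 251.45 kg/h.

251.5 kg/h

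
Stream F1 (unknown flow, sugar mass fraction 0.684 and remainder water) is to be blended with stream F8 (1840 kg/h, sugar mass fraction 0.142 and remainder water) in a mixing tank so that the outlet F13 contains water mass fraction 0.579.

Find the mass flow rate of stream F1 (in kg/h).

Let F1 be the unknown flow. Total out = 1840 + F1.
water balance: 1578.7 + 0.316·F1 = 0.579·(1840 + F1)
(0.316 − 0.579)·F1 = 0.579×1840 − 1578.7 = -513.36
F1 = -513.36 / -0.263 = 1951.9 kg/h

1952 kg/h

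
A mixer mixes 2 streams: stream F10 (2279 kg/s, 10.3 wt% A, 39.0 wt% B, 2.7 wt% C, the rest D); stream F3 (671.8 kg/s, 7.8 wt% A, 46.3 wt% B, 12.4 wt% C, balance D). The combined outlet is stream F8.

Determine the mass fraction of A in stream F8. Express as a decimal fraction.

Total flow out = 2279 + 671.8 = 2950.8 kg/s.
A in = 2279×0.103 + 671.8×0.078 = 287.14 kg/s.
A mass fraction in F8 = 287.14/2950.8 = 0.0973.

0.0973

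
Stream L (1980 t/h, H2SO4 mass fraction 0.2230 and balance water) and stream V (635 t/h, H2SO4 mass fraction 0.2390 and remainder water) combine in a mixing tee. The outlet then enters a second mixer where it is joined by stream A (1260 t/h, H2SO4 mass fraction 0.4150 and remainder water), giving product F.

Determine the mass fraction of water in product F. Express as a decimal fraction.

Overall, product flow = 3875 t/h.
water in = 1980×0.777 + 635×0.761 + 1260×0.585 = 2758.8 t/h.
water fraction in F = 0.7119.

0.7119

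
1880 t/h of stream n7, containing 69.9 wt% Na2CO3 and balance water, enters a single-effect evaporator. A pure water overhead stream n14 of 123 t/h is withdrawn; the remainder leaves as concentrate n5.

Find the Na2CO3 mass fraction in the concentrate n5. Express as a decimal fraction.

Na2CO3 is not removed: 1880×0.699 = 1314.1 t/h of Na2CO3 enters n5.
Concentrate = 1880 − 123 = 1757 t/h.
Mass fraction = 1314.1/1757 = 0.748.

0.748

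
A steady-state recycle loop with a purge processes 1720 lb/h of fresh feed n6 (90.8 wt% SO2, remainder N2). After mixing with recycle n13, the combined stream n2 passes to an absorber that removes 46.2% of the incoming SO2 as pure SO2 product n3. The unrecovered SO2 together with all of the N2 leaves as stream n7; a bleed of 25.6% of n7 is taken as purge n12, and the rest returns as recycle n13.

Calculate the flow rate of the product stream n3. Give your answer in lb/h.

1203 lb/h

SO2 in n2: m_A = 1720×0.908 + (1−0.256)·(1−0.462)·m_A, so m_A = 1561.8/0.5997 = 2604.1 lb/h.
Product n3 = 0.462×2604.1 = 1203.1 lb/h.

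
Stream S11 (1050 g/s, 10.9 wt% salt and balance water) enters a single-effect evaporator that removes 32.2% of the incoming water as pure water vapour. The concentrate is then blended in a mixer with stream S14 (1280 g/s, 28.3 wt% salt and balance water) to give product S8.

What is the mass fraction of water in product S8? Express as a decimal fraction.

Vapour removed = 0.322×0.891×1050 = 301.25 g/s; concentrate = 748.75 g/s.
water reaching the mixer = 634.3 (from concentrate) + 1280×0.717 = 1552.1 g/s.
Product flow = 748.75 + 1280 = 2028.8 g/s; water fraction = 0.7650.

0.7650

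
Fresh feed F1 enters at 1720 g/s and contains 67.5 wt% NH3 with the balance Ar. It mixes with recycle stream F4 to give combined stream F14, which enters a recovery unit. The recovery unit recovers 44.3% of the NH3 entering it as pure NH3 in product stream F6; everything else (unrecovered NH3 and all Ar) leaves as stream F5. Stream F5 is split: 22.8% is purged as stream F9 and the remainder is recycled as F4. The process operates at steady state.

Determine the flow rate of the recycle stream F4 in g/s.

Ar enters only via F1 and leaves only via the purge: 1720×0.325 = 0.228×(Ar in F5), and the recovery unit passes all Ar, so Ar in F14 = Ar in F5 = 2451.8 g/s.
NH3 in F14: m_A = 1720×0.675 + (1−0.228)·(1−0.443)·m_A, so m_A = 1161/0.5700 = 2036.9 g/s.
F5 = (1−0.443)×2036.9 + 2451.8 = 3586.3 g/s.
Recycle F4 = (1−0.228)×3586.3 = 2768.6 g/s.

2769 g/s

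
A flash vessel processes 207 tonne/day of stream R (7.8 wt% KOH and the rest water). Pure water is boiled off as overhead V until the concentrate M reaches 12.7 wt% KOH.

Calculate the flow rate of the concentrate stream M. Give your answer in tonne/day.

KOH is conserved: 207×0.078 = 16.146 tonne/day all reports to the concentrate.
Concentrate = 16.146/(target fraction) = 127.13 tonne/day.

127.1 tonne/day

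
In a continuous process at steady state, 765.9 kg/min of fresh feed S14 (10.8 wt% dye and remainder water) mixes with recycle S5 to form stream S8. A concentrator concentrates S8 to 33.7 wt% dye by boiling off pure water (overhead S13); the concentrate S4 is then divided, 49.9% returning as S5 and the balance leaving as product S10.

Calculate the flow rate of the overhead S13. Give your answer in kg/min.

520.4 kg/min

Overall dye balance (none leaves overhead): dye in fresh feed = dye in product, i.e. 765.9×0.108 = (1−0.499)·S4·0.337.
S4 = 82.717/(0.337×0.501) = 489.92 kg/min.
Recycle S5 = 0.499×489.92 = 244.47 kg/min.
Combined feed S8 = 765.9 + 244.47 = 1010.4 kg/min.
Overhead S13 = S8 − S4 = 1010.4 − 489.92 = 520.45 kg/min.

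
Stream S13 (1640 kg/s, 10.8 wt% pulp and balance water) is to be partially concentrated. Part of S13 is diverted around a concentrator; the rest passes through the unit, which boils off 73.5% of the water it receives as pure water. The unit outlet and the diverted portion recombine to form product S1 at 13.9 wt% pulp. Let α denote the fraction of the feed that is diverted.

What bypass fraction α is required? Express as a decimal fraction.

0.660

All 1640×0.108 = 177.12 kg/s of pulp reaches S1, so S1 = 177.12/0.139 = 1274.2 kg/s and vapour = 365.76 kg/s.
The evaporator receives (1−α)·1640 of feed at 0.892 water and removes 0.735 of that water:
0.735×0.892×(1−α)×1640 = 365.76
(1−α) = 365.76/1075.2 = 0.3402;  α = 0.6598.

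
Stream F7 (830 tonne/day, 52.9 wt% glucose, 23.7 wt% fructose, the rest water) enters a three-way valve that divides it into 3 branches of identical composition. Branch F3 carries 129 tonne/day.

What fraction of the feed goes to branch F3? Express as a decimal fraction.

0.155

Fraction to F3 = 129/830 = 0.1554.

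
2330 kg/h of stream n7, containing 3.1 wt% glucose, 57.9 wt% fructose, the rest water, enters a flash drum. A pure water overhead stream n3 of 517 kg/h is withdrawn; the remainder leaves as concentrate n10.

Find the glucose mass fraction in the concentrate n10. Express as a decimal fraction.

glucose is not removed: 2330×0.031 = 72.23 kg/h of glucose enters n10.
Concentrate = 2330 − 517 = 1813 kg/h.
Mass fraction = 72.23/1813 = 0.040.

0.040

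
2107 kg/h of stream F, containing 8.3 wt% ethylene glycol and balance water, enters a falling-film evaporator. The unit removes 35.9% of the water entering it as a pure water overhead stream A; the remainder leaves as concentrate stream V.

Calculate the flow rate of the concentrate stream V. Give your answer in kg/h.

water entering = 2107×0.917 = 1932.1 kg/h; overhead removed = 0.359×1932.1 = 693.63 kg/h.
Concentrate = 2107 − 693.63 = 1413.4 kg/h.

1413 kg/h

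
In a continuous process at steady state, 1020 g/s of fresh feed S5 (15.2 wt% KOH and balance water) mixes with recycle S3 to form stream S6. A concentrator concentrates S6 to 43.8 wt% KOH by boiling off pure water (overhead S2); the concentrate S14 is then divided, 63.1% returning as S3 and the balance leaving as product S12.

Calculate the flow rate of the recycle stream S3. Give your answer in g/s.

Overall KOH balance (none leaves overhead): KOH in fresh feed = KOH in product, i.e. 1020×0.152 = (1−0.631)·S14·0.438.
S14 = 155.04/(0.438×0.369) = 959.28 g/s.
Recycle S3 = 0.631×959.28 = 605.3 g/s.

605.3 g/s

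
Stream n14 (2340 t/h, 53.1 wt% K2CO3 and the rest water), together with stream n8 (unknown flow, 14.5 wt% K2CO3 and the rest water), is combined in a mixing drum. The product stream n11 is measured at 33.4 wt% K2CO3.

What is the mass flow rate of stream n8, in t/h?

Let n8 be the unknown flow. Total out = 2340 + n8.
K2CO3 balance: 1242.5 + 0.145·n8 = 0.334·(2340 + n8)
(0.145 − 0.334)·n8 = 0.334×2340 − 1242.5 = -460.98
n8 = -460.98 / -0.189 = 2439 t/h

2439 t/h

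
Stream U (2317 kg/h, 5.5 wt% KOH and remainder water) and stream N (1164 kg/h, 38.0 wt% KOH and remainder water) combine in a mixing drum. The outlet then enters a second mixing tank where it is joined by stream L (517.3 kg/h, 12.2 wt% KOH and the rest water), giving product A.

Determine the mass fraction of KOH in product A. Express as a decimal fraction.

Overall, product flow = 3998.3 kg/h.
KOH in = 2317×0.055 + 1164×0.380 + 517.3×0.122 = 632.87 kg/h.
KOH fraction in A = 0.158.

0.158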